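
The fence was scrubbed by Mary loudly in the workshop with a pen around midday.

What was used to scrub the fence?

'with a pen' marks the instrument of the scrubbing event.

a pen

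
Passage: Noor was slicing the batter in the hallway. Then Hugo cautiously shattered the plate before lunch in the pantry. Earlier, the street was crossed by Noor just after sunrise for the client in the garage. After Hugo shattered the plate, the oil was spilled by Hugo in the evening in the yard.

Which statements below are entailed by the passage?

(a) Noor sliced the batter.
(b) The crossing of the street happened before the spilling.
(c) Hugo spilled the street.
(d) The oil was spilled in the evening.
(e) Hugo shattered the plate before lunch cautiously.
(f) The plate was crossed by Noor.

(b), (d), (e)

(a) Not entailed — 'was slicing' is progressive on an accomplishment; it does not entail the completed 'sliced'.
(b) Entailed — the narrative places the crossing before the spilling.
(c) Not entailed — Hugo spilled the oil, not the street; the street belongs to the crossing event.
(d) Entailed — every conjunct here is already in the original spilling event.
(e) Entailed — every conjunct here is already in the original shattering event.
(f) Not entailed — Noor crossed the street, not the plate; the plate belongs to the shattering event.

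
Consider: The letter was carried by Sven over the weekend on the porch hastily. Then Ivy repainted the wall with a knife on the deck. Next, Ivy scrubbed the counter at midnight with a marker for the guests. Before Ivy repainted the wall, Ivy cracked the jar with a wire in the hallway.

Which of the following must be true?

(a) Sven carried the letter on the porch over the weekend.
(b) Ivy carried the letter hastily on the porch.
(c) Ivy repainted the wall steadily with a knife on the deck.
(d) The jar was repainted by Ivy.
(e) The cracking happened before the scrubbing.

(a), (e)

(a) Entailed — every conjunct here is already in the original carrying event.
(b) Not entailed — the passage has Sven carrying the letter, not Ivy.
(c) Not entailed — 'steadily' adds information not in the original event.
(d) Not entailed — Ivy repainted the wall, not the jar; the jar belongs to the cracking event.
(e) Entailed — the narrative places the cracking before the scrubbing.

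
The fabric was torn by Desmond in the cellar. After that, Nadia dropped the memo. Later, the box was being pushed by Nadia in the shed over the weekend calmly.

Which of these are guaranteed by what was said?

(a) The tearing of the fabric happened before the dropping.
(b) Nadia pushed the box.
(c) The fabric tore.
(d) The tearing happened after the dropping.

(a), (b), (c)

(a) Entailed — the narrative places the tearing before the dropping.
(b) Entailed — 'push' is an activity; 'was pushing' entails that some pushing happened, so 'pushed' holds.
(c) Entailed — 'Desmond tore the fabric' is causative; it entails the inchoative 'the fabric tore'.
(d) Not entailed — the narrative places the tearing before the dropping, not after.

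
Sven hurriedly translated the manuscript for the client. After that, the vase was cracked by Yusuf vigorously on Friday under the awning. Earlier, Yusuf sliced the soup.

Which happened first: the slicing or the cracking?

The connectives place the slicing before the cracking.

the slicing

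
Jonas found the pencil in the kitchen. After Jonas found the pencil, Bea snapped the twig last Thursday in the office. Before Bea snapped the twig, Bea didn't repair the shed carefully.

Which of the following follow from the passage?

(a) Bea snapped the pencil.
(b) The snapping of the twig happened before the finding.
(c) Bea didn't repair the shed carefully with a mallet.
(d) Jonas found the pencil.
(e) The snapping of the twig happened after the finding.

(c), (d), (e)

(a) Not entailed — Bea snapped the twig, not the pencil; the pencil belongs to the finding event.
(b) Not entailed — the narrative places the finding before the snapping, not after.
(c) Entailed — under negation, adding a further restriction is entailed: if no such repairing event occurred, none occurred with a mallet either.
(d) Entailed — every conjunct here is already in the original finding event.
(e) Entailed — the narrative places the finding before the snapping.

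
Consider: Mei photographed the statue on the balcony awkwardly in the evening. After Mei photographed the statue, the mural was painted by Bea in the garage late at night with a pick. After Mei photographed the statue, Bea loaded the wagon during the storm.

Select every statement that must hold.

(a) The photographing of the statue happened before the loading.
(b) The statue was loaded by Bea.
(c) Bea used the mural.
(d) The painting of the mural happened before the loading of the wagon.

(a)

(a) Entailed — the narrative places the photographing before the loading.
(b) Not entailed — Bea loaded the wagon, not the statue; the statue belongs to the photographing event.
(c) Not entailed — the mural is the patient, not an instrument — Bea used a pick.
(d) Not entailed — the narrative doesn't order the painting relative to the loading.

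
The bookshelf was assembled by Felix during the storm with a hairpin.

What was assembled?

the bookshelf

'the bookshelf' marks the patient of the assembling event.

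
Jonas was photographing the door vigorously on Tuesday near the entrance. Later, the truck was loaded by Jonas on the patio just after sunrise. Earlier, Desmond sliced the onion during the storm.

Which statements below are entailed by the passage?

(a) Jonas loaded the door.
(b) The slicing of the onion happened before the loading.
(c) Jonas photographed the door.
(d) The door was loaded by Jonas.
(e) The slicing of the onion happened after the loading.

(a) Not entailed — Jonas loaded the truck, not the door; the door belongs to the photographing event.
(b) Entailed — the narrative places the slicing before the loading.
(c) Not entailed — 'was photographing' is progressive on an accomplishment; it does not entail the completed 'photographed'.
(d) Not entailed — Jonas loaded the truck, not the door; the door belongs to the photographing event.
(e) Not entailed — the narrative places the slicing before the loading, not after.

(b)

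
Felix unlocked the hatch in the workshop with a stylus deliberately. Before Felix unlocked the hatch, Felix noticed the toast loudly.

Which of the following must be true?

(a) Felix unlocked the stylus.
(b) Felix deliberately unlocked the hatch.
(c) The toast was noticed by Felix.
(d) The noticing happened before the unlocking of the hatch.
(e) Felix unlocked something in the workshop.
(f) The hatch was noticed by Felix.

(b), (c), (d), (e)

(a) Not entailed — the stylus is the instrument, not what was unlocked.
(b) Entailed — dropping 'in the workshop', 'with a stylus' leaves a sub-description the original still satisfies.
(c) Entailed — dropping 'loudly' leaves a sub-description the original still satisfies.
(d) Entailed — the narrative places the noticing before the unlocking.
(e) Entailed — this follows by dropping conjuncts from the unlocking event's description.
(f) Not entailed — Felix noticed the toast, not the hatch; the hatch belongs to the unlocking event.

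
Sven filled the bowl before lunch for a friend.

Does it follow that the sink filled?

no

Nothing is said about any sink; only the bowl is affected.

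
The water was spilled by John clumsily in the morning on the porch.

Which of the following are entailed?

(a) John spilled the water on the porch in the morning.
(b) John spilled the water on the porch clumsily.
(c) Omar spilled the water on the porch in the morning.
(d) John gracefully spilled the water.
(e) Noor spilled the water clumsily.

(a) Entailed — this follows by dropping conjuncts from the spilling event's description.
(b) Entailed — every conjunct here is already in the original spilling event.
(c) Not entailed — the passage has John spilling the water, not Omar.
(d) Not entailed — 'gracefully' adds a manner not in (and inconsistent with) the original.
(e) Not entailed — the passage has John spilling the water, not Noor.

(a), (b)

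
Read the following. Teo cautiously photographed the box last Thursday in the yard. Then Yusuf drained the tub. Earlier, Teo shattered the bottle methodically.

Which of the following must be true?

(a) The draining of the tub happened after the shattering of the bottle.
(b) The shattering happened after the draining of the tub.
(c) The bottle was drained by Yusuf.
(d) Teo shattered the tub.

(a) Entailed — the narrative places the shattering before the draining.
(b) Not entailed — the narrative places the shattering before the draining, not after.
(c) Not entailed — Yusuf drained the tub, not the bottle; the bottle belongs to the shattering event.
(d) Not entailed — Teo shattered the bottle, not the tub; the tub belongs to the draining event.

(a)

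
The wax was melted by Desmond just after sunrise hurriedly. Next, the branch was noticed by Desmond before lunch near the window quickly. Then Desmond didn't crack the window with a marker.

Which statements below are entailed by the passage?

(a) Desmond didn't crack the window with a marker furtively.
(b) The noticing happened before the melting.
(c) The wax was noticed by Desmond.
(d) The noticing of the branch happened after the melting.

(a), (d)

(a) Entailed — under negation, adding a further restriction is entailed: if no such cracking event occurred, none occurred furtively either.
(b) Not entailed — the narrative places the melting before the noticing, not after.
(c) Not entailed — Desmond noticed the branch, not the wax; the wax belongs to the melting event.
(d) Entailed — the narrative places the melting before the noticing.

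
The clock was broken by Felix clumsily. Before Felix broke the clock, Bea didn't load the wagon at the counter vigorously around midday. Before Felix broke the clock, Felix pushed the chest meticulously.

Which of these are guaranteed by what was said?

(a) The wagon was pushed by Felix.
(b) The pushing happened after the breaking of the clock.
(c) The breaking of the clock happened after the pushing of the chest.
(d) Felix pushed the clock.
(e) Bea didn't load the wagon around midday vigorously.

(a) Not entailed — Felix pushed the chest, not the wagon; the wagon belongs to the loading event.
(b) Not entailed — the narrative places the pushing before the breaking, not after.
(c) Entailed — the narrative places the pushing before the breaking.
(d) Not entailed — Felix pushed the chest, not the clock; the clock belongs to the breaking event.
(e) Not entailed — dropping 'at the counter' under negation is not valid — the original leaves open that Bea loaded the wagon some other way.

(c)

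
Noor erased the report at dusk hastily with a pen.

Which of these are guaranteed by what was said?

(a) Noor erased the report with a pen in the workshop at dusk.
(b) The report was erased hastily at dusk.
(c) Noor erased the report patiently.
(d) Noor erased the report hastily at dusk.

(b), (d)

(a) Not entailed — 'in the workshop' adds information not in the original event.
(b) Entailed — dropping 'with a pen' and generalizing the agent leaves a sub-description the original still satisfies.
(c) Not entailed — 'patiently' adds a manner not in (and inconsistent with) the original.
(d) Entailed — the original entails any weakening of itself; this just drops 'with a pen'.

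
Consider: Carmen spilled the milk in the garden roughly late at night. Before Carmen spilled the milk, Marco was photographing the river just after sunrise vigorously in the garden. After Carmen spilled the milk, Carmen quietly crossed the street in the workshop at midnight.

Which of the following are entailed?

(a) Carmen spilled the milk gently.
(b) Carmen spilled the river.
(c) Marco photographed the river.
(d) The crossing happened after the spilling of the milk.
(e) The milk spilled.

(a) Not entailed — 'gently' adds a manner not in (and inconsistent with) the original.
(b) Not entailed — Carmen spilled the milk, not the river; the river belongs to the photographing event.
(c) Not entailed — 'was photographing' is progressive on an accomplishment; it does not entail the completed 'photographed'.
(d) Entailed — the narrative places the spilling before the crossing.
(e) Entailed — 'Carmen spilled the milk' is causative; it entails the inchoative 'the milk spilled'.

(d), (e)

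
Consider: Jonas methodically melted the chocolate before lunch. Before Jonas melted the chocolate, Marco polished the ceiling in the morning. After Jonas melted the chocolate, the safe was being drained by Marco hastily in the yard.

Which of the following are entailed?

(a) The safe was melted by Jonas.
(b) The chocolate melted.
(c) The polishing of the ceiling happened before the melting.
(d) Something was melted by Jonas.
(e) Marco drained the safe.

(a) Not entailed — Jonas melted the chocolate, not the safe; the safe belongs to the draining event.
(b) Entailed — 'Jonas melted the chocolate' is causative; it entails the inchoative 'the chocolate melted'.
(c) Entailed — the narrative places the polishing before the melting.
(d) Entailed — dropping 'methodically', 'before lunch' and generalizing the patient leaves a sub-description the original still satisfies.
(e) Not entailed — 'was draining' is progressive on an accomplishment; it does not entail the completed 'drained'.

(b), (c), (d)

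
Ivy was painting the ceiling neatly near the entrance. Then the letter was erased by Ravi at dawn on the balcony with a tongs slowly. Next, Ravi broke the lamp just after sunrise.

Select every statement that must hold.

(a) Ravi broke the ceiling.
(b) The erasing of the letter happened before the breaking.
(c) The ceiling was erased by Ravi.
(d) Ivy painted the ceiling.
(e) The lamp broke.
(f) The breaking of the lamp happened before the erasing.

(a) Not entailed — Ravi broke the lamp, not the ceiling; the ceiling belongs to the painting event.
(b) Entailed — the narrative places the erasing before the breaking.
(c) Not entailed — Ravi erased the letter, not the ceiling; the ceiling belongs to the painting event.
(d) Not entailed — 'was painting' is progressive on an accomplishment; it does not entail the completed 'painted'.
(e) Entailed — 'Ravi broke the lamp' is causative; it entails the inchoative 'the lamp broke'.
(f) Not entailed — the narrative places the erasing before the breaking, not after.

(b), (e)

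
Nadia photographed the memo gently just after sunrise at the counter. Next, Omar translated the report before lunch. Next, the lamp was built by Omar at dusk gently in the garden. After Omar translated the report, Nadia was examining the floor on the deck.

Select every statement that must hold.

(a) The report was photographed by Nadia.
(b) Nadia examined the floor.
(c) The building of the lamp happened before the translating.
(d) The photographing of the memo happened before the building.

(a) Not entailed — Nadia photographed the memo, not the report; the report belongs to the translating event.
(b) Entailed — 'examine' is an activity; 'was examining' entails that some examining happened, so 'examined' holds.
(c) Not entailed — the narrative places the translating before the building, not after.
(d) Entailed — the narrative places the photographing before the building.

(b), (d)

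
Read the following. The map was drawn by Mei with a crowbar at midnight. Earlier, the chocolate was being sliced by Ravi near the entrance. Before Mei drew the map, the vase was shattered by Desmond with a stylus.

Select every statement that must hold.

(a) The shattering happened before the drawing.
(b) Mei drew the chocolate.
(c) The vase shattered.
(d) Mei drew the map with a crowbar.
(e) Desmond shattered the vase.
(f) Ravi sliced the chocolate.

(a) Entailed — the narrative places the shattering before the drawing.
(b) Not entailed — Mei drew the map, not the chocolate; the chocolate belongs to the slicing event.
(c) Entailed — 'Desmond shattered the vase' is causative; it entails the inchoative 'the vase shattered'.
(d) Entailed — the original entails any weakening of itself; this just drops 'at midnight'.
(e) Entailed — every conjunct here is already in the original shattering event.
(f) Not entailed — 'was slicing' is progressive on an accomplishment; it does not entail the completed 'sliced'.

(a), (c), (d), (e)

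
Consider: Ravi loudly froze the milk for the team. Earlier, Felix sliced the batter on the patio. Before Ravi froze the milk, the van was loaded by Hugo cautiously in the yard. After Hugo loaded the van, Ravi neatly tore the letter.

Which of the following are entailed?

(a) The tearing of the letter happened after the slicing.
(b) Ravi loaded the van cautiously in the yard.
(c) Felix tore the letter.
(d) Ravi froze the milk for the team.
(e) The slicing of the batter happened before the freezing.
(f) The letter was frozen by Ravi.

(d), (e)

(a) Not entailed — the narrative doesn't order the slicing relative to the tearing.
(b) Not entailed — the passage has Hugo loading the van, not Ravi.
(c) Not entailed — the passage has Ravi tearing the letter, not Felix.
(d) Entailed — this follows by dropping conjuncts from the freezing event's description.
(e) Entailed — the narrative places the slicing before the freezing.
(f) Not entailed — Ravi froze the milk, not the letter; the letter belongs to the tearing event.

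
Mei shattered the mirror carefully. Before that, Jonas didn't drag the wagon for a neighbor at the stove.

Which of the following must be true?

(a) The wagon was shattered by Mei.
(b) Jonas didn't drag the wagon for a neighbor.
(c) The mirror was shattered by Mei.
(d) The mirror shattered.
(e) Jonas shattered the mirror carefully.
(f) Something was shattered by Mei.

(c), (d), (f)

(a) Not entailed — Mei shattered the mirror, not the wagon; the wagon belongs to the dragging event.
(b) Not entailed — dropping 'at the stove' under negation is not valid — the original leaves open that Jonas dragged the wagon some other way.
(c) Entailed — dropping 'carefully' leaves a sub-description the original still satisfies.
(d) Entailed — 'Mei shattered the mirror' is causative; it entails the inchoative 'the mirror shattered'.
(e) Not entailed — the passage has Mei shattering the mirror, not Jonas.
(f) Entailed — this follows by dropping conjuncts from the shattering event's description.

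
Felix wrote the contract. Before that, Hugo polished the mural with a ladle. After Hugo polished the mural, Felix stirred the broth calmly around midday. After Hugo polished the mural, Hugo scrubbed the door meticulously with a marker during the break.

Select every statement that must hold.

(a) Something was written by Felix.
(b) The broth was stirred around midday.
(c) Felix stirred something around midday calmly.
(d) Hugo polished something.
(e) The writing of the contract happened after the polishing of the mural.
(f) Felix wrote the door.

(a), (b), (c), (d), (e)

(a) Entailed — every conjunct here is already in the original writing event.
(b) Entailed — every conjunct here is already in the original stirring event.
(c) Entailed — the original entails any weakening of itself; this just generalizes the patient.
(d) Entailed — dropping 'with a ladle' and generalizing the patient leaves a sub-description the original still satisfies.
(e) Entailed — the narrative places the polishing before the writing.
(f) Not entailed — Felix wrote the contract, not the door; the door belongs to the scrubbing event.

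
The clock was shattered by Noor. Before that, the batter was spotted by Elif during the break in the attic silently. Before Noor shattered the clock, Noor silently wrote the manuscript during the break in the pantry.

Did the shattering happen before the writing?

The narrative orders the writing before the shattering.

no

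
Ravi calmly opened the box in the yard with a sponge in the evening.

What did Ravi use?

a sponge

'with a sponge' marks the instrument of the opening event.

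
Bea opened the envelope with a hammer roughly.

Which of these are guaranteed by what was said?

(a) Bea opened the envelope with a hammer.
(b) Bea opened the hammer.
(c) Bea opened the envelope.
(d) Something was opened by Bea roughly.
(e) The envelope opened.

(a), (c), (d), (e)

(a) Entailed — dropping 'roughly' leaves a sub-description the original still satisfies.
(b) Not entailed — the hammer is the instrument, not what was opened.
(c) Entailed — every conjunct here is already in the original opening event.
(d) Entailed — the original entails any weakening of itself; this just drops 'with a hammer' and generalizes the patient.
(e) Entailed — 'Bea opened the envelope' is causative; it entails the inchoative 'the envelope opened'.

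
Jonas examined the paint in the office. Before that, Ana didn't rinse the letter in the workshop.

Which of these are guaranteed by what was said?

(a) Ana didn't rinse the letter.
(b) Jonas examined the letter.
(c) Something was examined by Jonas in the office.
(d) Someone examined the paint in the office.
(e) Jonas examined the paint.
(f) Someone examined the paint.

(a) Not entailed — dropping 'in the workshop' under negation is not valid — the original leaves open that Ana rinsed the letter some other way.
(b) Not entailed — Jonas examined the paint, not the letter; the letter belongs to the rinsing event.
(c) Entailed — every conjunct here is already in the original examining event.
(d) Entailed — every conjunct here is already in the original examining event.
(e) Entailed — the original entails any weakening of itself; this just drops 'in the office'.
(f) Entailed — this follows by dropping conjuncts from the examining event's description.

(c), (d), (e), (f)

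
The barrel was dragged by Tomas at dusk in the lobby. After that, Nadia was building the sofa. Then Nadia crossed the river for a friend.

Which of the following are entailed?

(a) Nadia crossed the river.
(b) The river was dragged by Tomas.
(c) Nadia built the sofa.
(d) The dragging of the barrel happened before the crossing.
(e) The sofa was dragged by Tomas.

(a) Entailed — this follows by dropping conjuncts from the crossing event's description.
(b) Not entailed — Tomas dragged the barrel, not the river; the river belongs to the crossing event.
(c) Not entailed — 'was building' is progressive on an accomplishment; it does not entail the completed 'built'.
(d) Entailed — the narrative places the dragging before the crossing.
(e) Not entailed — Tomas dragged the barrel, not the sofa; the sofa belongs to the building event.

(a), (d)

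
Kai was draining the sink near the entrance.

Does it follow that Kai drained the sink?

'was draining' is progressive; for an accomplishment like 'drain the sink', it doesn't entail completion.

no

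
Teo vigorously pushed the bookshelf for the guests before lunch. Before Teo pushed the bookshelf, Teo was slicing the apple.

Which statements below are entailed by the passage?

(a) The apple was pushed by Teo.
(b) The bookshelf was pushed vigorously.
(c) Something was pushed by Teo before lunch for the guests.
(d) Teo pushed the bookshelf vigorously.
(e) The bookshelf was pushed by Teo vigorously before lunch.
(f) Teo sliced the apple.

(a) Not entailed — Teo pushed the bookshelf, not the apple; the apple belongs to the slicing event.
(b) Entailed — every conjunct here is already in the original pushing event.
(c) Entailed — dropping 'vigorously' and generalizing the patient leaves a sub-description the original still satisfies.
(d) Entailed — dropping 'for the guests', 'before lunch' leaves a sub-description the original still satisfies.
(e) Entailed — dropping 'for the guests' leaves a sub-description the original still satisfies.
(f) Not entailed — 'was slicing' is progressive on an accomplishment; it does not entail the completed 'sliced'.

(b), (c), (d), (e)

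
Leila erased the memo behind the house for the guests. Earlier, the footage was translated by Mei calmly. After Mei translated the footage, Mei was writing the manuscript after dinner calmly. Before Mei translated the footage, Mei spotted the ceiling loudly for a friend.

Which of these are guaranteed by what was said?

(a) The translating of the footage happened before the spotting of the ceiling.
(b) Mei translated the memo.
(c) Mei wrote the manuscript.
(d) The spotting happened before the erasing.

(a) Not entailed — the narrative places the spotting before the translating, not after.
(b) Not entailed — Mei translated the footage, not the memo; the memo belongs to the erasing event.
(c) Not entailed — 'was writing' is progressive on an accomplishment; it does not entail the completed 'wrote'.
(d) Entailed — the narrative places the spotting before the erasing.

(d)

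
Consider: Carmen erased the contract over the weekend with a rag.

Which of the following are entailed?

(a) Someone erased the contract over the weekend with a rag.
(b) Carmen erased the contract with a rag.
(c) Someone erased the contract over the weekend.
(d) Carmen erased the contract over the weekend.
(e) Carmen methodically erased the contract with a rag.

(a) Entailed — generalizing the agent leaves a sub-description the original still satisfies.
(b) Entailed — this follows by dropping conjuncts from the erasing event's description.
(c) Entailed — the original entails any weakening of itself; this just drops 'with a rag' and generalizes the agent.
(d) Entailed — dropping 'with a rag' leaves a sub-description the original still satisfies.
(e) Not entailed — 'methodically' adds information not in the original event.

(a), (b), (c), (d)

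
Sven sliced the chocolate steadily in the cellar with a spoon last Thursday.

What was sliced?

'the chocolate' marks the patient of the slicing event.

the chocolate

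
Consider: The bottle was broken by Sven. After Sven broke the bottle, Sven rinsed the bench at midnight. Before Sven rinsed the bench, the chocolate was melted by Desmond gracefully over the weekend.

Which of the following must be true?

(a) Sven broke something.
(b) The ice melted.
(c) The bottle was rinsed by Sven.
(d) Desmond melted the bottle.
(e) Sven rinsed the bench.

(a) Entailed — this follows by dropping conjuncts from the breaking event's description.
(b) Not entailed — the chocolate is what melted, not the ice.
(c) Not entailed — Sven rinsed the bench, not the bottle; the bottle belongs to the breaking event.
(d) Not entailed — Desmond melted the chocolate, not the bottle; the bottle belongs to the breaking event.
(e) Entailed — this follows by dropping conjuncts from the rinsing event's description.

(a), (e)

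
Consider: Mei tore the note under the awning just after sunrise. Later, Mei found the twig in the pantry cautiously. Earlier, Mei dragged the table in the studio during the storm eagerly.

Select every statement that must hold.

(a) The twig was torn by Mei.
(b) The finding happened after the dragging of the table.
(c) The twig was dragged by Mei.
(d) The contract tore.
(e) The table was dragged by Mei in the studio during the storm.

(a) Not entailed — Mei tore the note, not the twig; the twig belongs to the finding event.
(b) Entailed — the narrative places the dragging before the finding.
(c) Not entailed — Mei dragged the table, not the twig; the twig belongs to the finding event.
(d) Not entailed — the note is what tore, not the contract.
(e) Entailed — the original entails any weakening of itself; this just drops 'eagerly'.

(b), (e)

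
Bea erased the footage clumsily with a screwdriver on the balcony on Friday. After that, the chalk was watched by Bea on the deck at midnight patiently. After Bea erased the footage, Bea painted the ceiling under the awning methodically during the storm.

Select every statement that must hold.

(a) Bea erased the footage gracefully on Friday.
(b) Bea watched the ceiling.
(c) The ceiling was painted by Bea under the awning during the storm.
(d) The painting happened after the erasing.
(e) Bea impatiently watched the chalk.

(a) Not entailed — 'gracefully' adds a manner not in (and inconsistent with) the original.
(b) Not entailed — Bea watched the chalk, not the ceiling; the ceiling belongs to the painting event.
(c) Entailed — this follows by dropping conjuncts from the painting event's description.
(d) Entailed — the narrative places the erasing before the painting.
(e) Not entailed — 'impatiently' adds a manner not in (and inconsistent with) the original.

(c), (d)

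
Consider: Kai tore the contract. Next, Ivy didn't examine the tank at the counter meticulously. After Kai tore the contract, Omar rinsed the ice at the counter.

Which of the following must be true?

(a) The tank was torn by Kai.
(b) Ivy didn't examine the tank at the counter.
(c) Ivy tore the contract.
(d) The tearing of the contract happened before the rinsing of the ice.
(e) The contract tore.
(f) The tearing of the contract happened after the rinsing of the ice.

(a) Not entailed — Kai tore the contract, not the tank; the tank belongs to the examining event.
(b) Not entailed — dropping 'meticulously' under negation is not valid — the original leaves open that Ivy examined the tank some other way.
(c) Not entailed — the passage has Kai tearing the contract, not Ivy.
(d) Entailed — the narrative places the tearing before the rinsing.
(e) Entailed — 'Kai tore the contract' is causative; it entails the inchoative 'the contract tore'.
(f) Not entailed — the narrative places the tearing before the rinsing, not after.

(d), (e)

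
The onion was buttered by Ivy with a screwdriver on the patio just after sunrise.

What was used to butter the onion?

'with a screwdriver' marks the instrument of the buttering event.

a screwdriver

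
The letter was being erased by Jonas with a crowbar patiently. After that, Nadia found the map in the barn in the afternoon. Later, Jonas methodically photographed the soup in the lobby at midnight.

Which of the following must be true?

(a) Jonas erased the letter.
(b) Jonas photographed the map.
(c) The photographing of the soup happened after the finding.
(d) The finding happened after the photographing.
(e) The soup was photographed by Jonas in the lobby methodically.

(c), (e)

(a) Not entailed — 'was erasing' is progressive on an accomplishment; it does not entail the completed 'erased'.
(b) Not entailed — Jonas photographed the soup, not the map; the map belongs to the finding event.
(c) Entailed — the narrative places the finding before the photographing.
(d) Not entailed — the narrative places the finding before the photographing, not after.
(e) Entailed — dropping 'at midnight' leaves a sub-description the original still satisfies.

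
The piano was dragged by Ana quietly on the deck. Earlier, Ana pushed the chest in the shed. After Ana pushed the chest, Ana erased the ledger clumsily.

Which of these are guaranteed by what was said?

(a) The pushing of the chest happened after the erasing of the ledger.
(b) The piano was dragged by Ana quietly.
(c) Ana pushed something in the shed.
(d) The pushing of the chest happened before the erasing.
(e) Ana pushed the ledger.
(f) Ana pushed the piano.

(b), (c), (d)

(a) Not entailed — the narrative places the pushing before the erasing, not after.
(b) Entailed — the original entails any weakening of itself; this just drops 'on the deck'.
(c) Entailed — every conjunct here is already in the original pushing event.
(d) Entailed — the narrative places the pushing before the erasing.
(e) Not entailed — Ana pushed the chest, not the ledger; the ledger belongs to the erasing event.
(f) Not entailed — Ana pushed the chest, not the piano; the piano belongs to the dragging event.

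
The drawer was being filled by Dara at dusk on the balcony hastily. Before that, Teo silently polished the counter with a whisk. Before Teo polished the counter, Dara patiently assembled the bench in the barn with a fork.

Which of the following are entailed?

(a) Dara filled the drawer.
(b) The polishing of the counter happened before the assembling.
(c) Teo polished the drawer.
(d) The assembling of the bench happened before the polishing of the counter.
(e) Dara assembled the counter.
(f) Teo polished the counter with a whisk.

(a) Not entailed — 'was filling' is progressive on an accomplishment; it does not entail the completed 'filled'.
(b) Not entailed — the narrative places the assembling before the polishing, not after.
(c) Not entailed — Teo polished the counter, not the drawer; the drawer belongs to the filling event.
(d) Entailed — the narrative places the assembling before the polishing.
(e) Not entailed — Dara assembled the bench, not the counter; the counter belongs to the polishing event.
(f) Entailed — the original entails any weakening of itself; this just drops 'silently'.

(d), (f)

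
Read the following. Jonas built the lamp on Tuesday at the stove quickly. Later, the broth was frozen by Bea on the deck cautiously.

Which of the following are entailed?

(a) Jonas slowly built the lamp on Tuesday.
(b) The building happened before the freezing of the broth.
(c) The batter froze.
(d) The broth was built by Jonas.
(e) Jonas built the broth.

(a) Not entailed — 'slowly' adds a manner not in (and inconsistent with) the original.
(b) Entailed — the narrative places the building before the freezing.
(c) Not entailed — the broth is what froze, not the batter.
(d) Not entailed — Jonas built the lamp, not the broth; the broth belongs to the freezing event.
(e) Not entailed — Jonas built the lamp, not the broth; the broth belongs to the freezing event.

(b)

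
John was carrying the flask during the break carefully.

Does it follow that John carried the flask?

'carry' is atelic; if John was carrying the flask, then John carried the flask (for some time).

yes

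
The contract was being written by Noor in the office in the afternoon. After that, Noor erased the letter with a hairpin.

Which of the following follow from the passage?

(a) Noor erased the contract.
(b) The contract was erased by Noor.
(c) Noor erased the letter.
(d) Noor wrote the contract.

(a) Not entailed — Noor erased the letter, not the contract; the contract belongs to the writing event.
(b) Not entailed — Noor erased the letter, not the contract; the contract belongs to the writing event.
(c) Entailed — this follows by dropping conjuncts from the erasing event's description.
(d) Not entailed — 'was writing' is progressive on an accomplishment; it does not entail the completed 'wrote'.

(c)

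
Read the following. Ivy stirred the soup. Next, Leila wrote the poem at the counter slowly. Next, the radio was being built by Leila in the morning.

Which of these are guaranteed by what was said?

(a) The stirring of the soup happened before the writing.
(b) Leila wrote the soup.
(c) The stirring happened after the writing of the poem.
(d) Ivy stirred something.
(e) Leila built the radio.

(a) Entailed — the narrative places the stirring before the writing.
(b) Not entailed — Leila wrote the poem, not the soup; the soup belongs to the stirring event.
(c) Not entailed — the narrative places the stirring before the writing, not after.
(d) Entailed — generalizing the patient leaves a sub-description the original still satisfies.
(e) Not entailed — 'was building' is progressive on an accomplishment; it does not entail the completed 'built'.

(a), (d)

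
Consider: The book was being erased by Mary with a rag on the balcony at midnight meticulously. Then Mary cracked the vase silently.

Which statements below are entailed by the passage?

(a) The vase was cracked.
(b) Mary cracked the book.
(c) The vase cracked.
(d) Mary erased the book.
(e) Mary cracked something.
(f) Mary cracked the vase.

(a), (c), (e), (f)

(a) Entailed — this follows by dropping conjuncts from the cracking event's description.
(b) Not entailed — Mary cracked the vase, not the book; the book belongs to the erasing event.
(c) Entailed — 'Mary cracked the vase' is causative; it entails the inchoative 'the vase cracked'.
(d) Not entailed — 'was erasing' is progressive on an accomplishment; it does not entail the completed 'erased'.
(e) Entailed — every conjunct here is already in the original cracking event.
(f) Entailed — the original entails any weakening of itself; this just drops 'silently'.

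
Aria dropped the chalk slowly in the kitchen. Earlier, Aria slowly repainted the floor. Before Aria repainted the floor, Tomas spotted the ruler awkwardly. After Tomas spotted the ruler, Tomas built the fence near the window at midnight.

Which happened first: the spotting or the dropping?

the spotting

The connectives place the spotting before the dropping.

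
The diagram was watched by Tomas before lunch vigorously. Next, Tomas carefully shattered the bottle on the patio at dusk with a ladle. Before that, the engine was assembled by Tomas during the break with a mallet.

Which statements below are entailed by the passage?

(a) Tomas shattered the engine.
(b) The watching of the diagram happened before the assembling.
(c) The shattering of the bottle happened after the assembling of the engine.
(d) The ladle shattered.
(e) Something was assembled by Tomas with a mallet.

(c), (e)

(a) Not entailed — Tomas shattered the bottle, not the engine; the engine belongs to the assembling event.
(b) Not entailed — the narrative doesn't order the watching relative to the assembling.
(c) Entailed — the narrative places the assembling before the shattering.
(d) Not entailed — the bottle is what shattered, not the ladle.
(e) Entailed — every conjunct here is already in the original assembling event.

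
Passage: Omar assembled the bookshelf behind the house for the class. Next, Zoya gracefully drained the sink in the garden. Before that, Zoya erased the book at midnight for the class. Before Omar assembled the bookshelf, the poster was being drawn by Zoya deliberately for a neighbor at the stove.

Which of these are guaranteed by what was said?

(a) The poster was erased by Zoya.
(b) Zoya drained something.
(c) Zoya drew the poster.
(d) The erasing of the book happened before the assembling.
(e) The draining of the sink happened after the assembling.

(a) Not entailed — Zoya erased the book, not the poster; the poster belongs to the drawing event.
(b) Entailed — the original entails any weakening of itself; this just drops 'in the garden', 'gracefully' and generalizes the patient.
(c) Not entailed — 'was drawing' is progressive on an accomplishment; it does not entail the completed 'drew'.
(d) Not entailed — the narrative doesn't order the erasing relative to the assembling.
(e) Entailed — the narrative places the assembling before the draining.

(b), (e)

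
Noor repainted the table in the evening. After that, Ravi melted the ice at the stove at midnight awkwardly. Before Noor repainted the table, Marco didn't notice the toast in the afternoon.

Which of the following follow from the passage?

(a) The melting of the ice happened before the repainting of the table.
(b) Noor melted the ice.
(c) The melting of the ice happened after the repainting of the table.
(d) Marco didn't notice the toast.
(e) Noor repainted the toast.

(a) Not entailed — the narrative places the repainting before the melting, not after.
(b) Not entailed — the passage has Ravi melting the ice, not Noor.
(c) Entailed — the narrative places the repainting before the melting.
(d) Not entailed — dropping 'in the afternoon' under negation is not valid — the original leaves open that Marco noticed the toast some other way.
(e) Not entailed — Noor repainted the table, not the toast; the toast belongs to the noticing event.

(c)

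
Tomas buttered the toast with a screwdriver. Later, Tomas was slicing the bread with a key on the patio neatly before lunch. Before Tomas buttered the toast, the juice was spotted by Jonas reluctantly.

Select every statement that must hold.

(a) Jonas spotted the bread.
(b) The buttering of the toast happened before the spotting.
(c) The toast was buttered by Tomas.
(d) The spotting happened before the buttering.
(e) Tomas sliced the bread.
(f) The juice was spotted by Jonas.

(c), (d), (f)

(a) Not entailed — Jonas spotted the juice, not the bread; the bread belongs to the slicing event.
(b) Not entailed — the narrative places the spotting before the buttering, not after.
(c) Entailed — this follows by dropping conjuncts from the buttering event's description.
(d) Entailed — the narrative places the spotting before the buttering.
(e) Not entailed — 'was slicing' is progressive on an accomplishment; it does not entail the completed 'sliced'.
(f) Entailed — this follows by dropping conjuncts from the spotting event's description.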